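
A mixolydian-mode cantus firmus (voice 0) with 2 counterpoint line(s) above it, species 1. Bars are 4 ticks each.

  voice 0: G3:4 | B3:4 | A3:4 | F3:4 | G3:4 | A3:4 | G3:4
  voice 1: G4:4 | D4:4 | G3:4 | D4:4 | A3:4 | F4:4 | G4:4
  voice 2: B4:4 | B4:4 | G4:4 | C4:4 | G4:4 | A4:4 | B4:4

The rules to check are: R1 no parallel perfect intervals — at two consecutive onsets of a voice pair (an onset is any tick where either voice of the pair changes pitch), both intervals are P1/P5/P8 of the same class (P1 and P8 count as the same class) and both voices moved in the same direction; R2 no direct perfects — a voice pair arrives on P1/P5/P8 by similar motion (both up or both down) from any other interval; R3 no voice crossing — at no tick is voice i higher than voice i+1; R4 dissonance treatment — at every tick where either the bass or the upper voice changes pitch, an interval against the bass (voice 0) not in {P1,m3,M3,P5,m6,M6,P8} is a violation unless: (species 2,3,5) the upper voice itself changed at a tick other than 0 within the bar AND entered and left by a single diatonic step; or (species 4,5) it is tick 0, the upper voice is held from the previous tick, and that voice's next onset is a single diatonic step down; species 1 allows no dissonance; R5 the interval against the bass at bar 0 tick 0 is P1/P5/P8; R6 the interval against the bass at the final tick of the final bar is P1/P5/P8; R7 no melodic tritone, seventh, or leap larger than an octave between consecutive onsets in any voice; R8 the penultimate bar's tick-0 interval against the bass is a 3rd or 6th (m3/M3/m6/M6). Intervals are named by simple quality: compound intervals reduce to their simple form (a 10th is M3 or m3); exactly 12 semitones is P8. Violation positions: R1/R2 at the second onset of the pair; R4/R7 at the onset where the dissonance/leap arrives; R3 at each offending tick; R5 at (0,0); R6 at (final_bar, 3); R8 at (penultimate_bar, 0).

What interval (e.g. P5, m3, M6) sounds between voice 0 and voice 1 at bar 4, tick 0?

voice 0=G3 voice 1=A3 -> M2

M2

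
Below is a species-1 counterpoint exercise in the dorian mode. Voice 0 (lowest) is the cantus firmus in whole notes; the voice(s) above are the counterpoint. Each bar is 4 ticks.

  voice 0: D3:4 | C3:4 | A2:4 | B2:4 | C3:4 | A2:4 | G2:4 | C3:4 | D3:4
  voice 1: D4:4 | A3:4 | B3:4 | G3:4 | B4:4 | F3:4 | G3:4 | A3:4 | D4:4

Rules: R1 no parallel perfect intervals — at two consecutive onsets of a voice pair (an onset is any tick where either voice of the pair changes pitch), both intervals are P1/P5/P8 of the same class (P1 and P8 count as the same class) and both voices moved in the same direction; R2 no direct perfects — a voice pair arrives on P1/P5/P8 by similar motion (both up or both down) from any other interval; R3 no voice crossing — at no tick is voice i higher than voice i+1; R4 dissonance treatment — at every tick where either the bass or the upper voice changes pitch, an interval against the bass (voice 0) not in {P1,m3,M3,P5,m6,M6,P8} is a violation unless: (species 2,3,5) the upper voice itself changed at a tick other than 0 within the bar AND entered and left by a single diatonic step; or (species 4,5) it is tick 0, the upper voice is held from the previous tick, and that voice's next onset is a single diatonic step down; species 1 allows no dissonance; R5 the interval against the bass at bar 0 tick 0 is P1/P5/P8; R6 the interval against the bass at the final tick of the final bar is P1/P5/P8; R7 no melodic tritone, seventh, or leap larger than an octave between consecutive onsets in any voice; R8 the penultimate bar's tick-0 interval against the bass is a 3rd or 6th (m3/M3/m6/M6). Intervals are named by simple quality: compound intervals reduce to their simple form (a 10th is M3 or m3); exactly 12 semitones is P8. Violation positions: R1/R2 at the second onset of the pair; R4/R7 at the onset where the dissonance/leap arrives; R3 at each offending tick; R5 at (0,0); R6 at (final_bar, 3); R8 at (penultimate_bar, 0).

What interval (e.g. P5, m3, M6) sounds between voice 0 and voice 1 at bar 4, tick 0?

voice 0=C3 voice 1=B4 -> M7

M7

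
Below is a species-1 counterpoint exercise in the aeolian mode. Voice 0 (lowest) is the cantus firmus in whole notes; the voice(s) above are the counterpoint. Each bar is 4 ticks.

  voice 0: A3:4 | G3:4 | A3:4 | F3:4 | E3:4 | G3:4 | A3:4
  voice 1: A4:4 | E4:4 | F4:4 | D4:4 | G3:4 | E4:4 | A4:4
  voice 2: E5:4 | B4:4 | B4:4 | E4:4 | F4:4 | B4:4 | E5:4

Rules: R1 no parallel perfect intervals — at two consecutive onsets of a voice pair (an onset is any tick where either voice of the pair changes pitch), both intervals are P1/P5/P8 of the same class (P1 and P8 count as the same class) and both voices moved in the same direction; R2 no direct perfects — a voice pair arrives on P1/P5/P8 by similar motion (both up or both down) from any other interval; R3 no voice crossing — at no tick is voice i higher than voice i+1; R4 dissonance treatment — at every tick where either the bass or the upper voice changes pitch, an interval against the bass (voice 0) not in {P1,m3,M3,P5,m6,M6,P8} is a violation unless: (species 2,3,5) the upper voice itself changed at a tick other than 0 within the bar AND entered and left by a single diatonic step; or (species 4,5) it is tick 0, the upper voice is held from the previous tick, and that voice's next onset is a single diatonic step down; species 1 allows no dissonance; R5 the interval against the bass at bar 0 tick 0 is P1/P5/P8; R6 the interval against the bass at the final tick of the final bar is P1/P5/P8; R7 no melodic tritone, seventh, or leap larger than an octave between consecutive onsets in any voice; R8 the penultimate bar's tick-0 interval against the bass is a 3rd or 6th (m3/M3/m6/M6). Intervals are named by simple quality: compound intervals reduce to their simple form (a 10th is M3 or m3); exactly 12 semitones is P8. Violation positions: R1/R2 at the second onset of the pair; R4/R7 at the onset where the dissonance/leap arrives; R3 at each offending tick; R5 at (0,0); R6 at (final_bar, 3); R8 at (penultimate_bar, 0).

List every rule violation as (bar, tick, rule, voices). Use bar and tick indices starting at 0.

bar 0: v0=A3 v1=A4 v2=E5 downbeat P5
bar 1: v0=G3 v1=E4 v2=B4 downbeat M3
bar 2: v0=A3 v1=F4 v2=B4 downbeat M2
bar 3: v0=F3 v1=D4 v2=E4 downbeat M7
bar 4: v0=E3 v1=G3 v2=F4 downbeat m2
bar 5: v0=G3 v1=E4 v2=B4 downbeat M3
bar 6: v0=A3 v1=A4 v2=E5 downbeat P5
  -> R1 @ bar 1 tick 0 v(1, 2): A4/E5 P5 -> E4/B4 P5 similar
  -> R4 @ bar 2 tick 0 v(0, 2): A3/B4 M2 untreated
  -> R4 @ bar 3 tick 0 v(0, 2): F3/E4 M7 untreated
  -> R4 @ bar 4 tick 0 v(0, 2): E3/F4 m2 untreated
  -> R2 @ bar 5 tick 0 v(1, 2): G3/F4 m7 -> E4/B4 P5 similar
  -> R7 @ bar 5 tick 0 v(2,): F4->B4 leap 6st
  -> R1 @ bar 6 tick 0 v(1, 2): E4/B4 P5 -> A4/E5 P5 similar
  -> R2 @ bar 6 tick 0 v(0, 1): G3/E4 M6 -> A3/A4 P8 similar
  -> R2 @ bar 6 tick 0 v(0, 2): G3/B4 M3 -> A3/E5 P5 similar

(1, 0, R1, (1, 2))
(2, 0, R4, (0, 2))
(3, 0, R4, (0, 2))
(4, 0, R4, (0, 2))
(5, 0, R2, (1, 2))
(5, 0, R7, (2,))
(6, 0, R1, (1, 2))
(6, 0, R2, (0, 1))
(6, 0, R2, (0, 2))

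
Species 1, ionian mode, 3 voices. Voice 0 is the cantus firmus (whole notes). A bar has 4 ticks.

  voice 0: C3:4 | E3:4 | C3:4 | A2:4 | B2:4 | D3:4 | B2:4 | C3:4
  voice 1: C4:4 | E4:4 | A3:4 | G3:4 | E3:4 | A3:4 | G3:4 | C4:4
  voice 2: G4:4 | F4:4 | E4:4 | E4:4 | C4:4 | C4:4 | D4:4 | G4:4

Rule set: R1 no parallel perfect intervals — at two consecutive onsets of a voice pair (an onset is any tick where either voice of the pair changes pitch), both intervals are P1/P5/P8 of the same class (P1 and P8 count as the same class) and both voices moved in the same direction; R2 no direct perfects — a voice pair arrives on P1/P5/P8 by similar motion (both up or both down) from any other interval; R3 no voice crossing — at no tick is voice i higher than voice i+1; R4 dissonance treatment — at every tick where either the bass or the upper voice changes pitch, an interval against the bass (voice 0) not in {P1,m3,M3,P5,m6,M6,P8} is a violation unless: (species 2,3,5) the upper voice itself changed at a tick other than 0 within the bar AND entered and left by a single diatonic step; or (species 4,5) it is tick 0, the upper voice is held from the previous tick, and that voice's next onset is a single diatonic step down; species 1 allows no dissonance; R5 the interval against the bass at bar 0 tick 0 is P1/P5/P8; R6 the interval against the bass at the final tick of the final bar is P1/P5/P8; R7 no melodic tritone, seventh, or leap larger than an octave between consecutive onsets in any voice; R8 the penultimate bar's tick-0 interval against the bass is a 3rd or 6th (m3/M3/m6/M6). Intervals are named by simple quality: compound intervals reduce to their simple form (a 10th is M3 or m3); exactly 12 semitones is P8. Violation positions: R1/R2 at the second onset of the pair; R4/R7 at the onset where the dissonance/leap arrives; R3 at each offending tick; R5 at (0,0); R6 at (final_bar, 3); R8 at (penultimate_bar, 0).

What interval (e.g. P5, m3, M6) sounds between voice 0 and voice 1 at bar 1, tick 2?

P8

voice 0=E3 voice 1=E4 -> P8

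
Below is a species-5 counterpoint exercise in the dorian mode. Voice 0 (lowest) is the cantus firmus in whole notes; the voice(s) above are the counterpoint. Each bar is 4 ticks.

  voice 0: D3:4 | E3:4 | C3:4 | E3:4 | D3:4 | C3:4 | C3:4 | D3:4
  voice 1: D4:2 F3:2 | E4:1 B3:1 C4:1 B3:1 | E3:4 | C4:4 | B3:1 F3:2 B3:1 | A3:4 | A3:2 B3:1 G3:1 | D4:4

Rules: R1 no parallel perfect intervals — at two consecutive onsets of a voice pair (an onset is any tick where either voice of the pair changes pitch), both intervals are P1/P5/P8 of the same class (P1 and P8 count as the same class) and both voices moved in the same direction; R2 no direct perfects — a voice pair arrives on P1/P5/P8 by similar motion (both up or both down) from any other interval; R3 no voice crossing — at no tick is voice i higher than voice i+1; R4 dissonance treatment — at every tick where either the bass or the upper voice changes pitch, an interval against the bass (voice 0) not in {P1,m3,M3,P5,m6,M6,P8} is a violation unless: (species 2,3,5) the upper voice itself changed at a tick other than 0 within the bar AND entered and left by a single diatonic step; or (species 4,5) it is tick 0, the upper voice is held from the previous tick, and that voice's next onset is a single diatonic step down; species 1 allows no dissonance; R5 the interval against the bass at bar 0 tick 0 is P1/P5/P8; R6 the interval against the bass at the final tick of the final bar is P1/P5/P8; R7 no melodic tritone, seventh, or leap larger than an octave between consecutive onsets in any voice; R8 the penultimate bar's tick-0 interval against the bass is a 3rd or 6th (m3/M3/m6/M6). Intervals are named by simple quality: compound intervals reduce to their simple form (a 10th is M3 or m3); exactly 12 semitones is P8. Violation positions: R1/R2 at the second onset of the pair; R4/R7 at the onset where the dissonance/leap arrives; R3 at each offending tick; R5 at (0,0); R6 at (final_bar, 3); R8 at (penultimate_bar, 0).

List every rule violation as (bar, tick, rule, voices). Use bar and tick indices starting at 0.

bar 0: v0=D3 v1=D4 downbeat P8
bar 1: v0=E3 v1=E4 downbeat P8
bar 2: v0=C3 v1=E3 downbeat M3
bar 3: v0=E3 v1=C4 downbeat m6
bar 4: v0=D3 v1=B3 downbeat M6
bar 5: v0=C3 v1=A3 downbeat M6
bar 6: v0=C3 v1=A3 downbeat M6
bar 7: v0=D3 v1=D4 downbeat P8
  -> R2 @ bar 1 tick 0 v(0, 1): D3/F3 m3 -> E3/E4 P8 similar
  -> R7 @ bar 1 tick 0 v(1,): F3->E4 leap 11st
  -> R7 @ bar 4 tick 1 v(1,): B3->F3 leap 6st
  -> R7 @ bar 4 tick 3 v(1,): F3->B3 leap 6st
  -> R4 @ bar 6 tick 2 v(0, 1): C3/B3 M7 untreated
  -> R2 @ bar 7 tick 0 v(0, 1): C3/G3 P5 -> D3/D4 P8 similar

(1, 0, R2, (0, 1))
(1, 0, R7, (1,))
(4, 1, R7, (1,))
(4, 3, R7, (1,))
(6, 2, R4, (0, 1))
(7, 0, R2, (0, 1))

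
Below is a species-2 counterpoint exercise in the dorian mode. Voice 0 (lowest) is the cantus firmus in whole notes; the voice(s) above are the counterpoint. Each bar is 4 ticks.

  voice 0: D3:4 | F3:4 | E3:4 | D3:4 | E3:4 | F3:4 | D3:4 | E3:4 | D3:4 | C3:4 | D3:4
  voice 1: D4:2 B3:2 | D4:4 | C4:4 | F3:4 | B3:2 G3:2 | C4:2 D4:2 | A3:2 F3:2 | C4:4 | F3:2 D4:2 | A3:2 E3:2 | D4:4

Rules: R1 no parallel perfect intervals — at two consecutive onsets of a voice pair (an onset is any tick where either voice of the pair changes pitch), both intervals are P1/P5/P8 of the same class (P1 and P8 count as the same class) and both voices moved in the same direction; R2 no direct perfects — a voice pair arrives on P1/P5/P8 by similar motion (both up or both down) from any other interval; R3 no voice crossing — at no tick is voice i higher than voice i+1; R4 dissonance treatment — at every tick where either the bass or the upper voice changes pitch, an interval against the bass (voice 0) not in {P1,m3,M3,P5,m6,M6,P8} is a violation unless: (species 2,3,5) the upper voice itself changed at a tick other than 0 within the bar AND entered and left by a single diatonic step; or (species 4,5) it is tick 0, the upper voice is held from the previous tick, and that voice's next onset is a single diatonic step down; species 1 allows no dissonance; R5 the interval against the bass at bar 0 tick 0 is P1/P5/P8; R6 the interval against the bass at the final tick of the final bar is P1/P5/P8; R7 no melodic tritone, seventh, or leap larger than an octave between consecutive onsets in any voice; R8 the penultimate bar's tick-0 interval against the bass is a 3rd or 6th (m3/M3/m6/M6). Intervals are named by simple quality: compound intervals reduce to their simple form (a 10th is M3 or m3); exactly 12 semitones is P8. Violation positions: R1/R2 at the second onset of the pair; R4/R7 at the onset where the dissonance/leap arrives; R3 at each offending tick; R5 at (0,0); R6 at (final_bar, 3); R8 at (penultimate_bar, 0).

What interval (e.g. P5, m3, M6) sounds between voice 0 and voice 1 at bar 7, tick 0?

m6

voice 0=E3 voice 1=C4 -> m6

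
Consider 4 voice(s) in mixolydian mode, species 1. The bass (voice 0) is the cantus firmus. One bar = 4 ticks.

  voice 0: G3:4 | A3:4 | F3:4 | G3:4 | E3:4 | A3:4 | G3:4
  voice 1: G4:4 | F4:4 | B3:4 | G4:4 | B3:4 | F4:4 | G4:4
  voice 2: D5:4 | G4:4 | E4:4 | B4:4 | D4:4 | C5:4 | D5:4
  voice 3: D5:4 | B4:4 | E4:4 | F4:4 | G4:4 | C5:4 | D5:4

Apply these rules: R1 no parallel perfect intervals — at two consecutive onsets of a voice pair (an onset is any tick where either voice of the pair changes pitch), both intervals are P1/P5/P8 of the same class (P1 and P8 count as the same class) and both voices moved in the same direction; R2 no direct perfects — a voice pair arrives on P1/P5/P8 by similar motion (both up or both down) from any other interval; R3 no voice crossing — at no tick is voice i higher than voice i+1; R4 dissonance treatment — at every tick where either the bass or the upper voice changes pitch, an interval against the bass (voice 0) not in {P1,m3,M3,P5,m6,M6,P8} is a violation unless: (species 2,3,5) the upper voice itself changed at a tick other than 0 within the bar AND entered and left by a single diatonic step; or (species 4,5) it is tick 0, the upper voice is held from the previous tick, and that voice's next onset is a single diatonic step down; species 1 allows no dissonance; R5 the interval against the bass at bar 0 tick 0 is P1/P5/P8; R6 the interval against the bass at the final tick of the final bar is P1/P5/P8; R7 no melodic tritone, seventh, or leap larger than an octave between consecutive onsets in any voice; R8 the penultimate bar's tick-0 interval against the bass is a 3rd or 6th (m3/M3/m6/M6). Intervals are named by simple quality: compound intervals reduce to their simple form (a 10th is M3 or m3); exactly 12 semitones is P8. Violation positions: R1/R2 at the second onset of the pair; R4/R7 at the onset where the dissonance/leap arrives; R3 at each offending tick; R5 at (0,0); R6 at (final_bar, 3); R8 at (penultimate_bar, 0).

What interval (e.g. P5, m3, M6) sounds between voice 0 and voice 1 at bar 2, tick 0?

voice 0=F3 voice 1=B3 -> TT

TT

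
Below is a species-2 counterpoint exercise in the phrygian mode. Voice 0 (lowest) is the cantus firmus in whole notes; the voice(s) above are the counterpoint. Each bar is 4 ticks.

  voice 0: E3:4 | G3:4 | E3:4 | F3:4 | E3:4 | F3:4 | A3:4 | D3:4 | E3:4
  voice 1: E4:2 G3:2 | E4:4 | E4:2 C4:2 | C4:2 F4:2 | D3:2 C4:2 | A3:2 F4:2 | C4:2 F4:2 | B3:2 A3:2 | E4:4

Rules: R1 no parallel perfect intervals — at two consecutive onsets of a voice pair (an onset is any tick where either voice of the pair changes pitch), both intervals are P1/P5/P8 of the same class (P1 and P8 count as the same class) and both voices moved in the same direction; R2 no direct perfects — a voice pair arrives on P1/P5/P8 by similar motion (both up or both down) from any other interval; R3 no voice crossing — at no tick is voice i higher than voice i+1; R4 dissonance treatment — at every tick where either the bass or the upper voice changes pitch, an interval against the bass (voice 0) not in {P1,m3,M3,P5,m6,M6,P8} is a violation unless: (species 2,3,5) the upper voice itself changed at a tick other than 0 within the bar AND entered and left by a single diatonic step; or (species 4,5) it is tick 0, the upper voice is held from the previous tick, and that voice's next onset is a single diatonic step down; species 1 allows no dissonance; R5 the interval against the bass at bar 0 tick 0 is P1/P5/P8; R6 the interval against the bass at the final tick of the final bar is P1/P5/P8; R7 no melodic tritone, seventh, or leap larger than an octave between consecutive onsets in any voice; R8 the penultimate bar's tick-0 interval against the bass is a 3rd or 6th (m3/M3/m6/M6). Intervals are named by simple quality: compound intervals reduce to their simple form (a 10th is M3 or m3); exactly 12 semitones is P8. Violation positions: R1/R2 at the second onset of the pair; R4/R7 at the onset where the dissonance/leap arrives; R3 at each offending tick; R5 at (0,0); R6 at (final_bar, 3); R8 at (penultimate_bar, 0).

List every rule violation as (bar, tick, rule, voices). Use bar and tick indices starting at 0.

bar 0: v0=E3 v1=E4 downbeat P8
bar 1: v0=G3 v1=E4 downbeat M6
bar 2: v0=E3 v1=E4 downbeat P8
bar 3: v0=F3 v1=C4 downbeat P5
bar 4: v0=E3 v1=D3 downbeat M2
bar 5: v0=F3 v1=A3 downbeat M3
bar 6: v0=A3 v1=C4 downbeat m3
bar 7: v0=D3 v1=B3 downbeat M6
bar 8: v0=E3 v1=E4 downbeat P8
  -> R3 @ bar 4 tick 0 v(0, 1): E3 above D3
  -> R4 @ bar 4 tick 0 v(0, 1): E3/D3 M2 untreated
  -> R7 @ bar 4 tick 0 v(1,): F4->D3 leap 15st
  -> R3 @ bar 4 tick 1 v(0, 1): E3 above D3
  -> R7 @ bar 4 tick 2 v(1,): D3->C4 leap 10st
  -> R7 @ bar 7 tick 0 v(1,): F4->B3 leap 6st
  -> R2 @ bar 8 tick 0 v(0, 1): D3/A3 P5 -> E3/E4 P8 similar

(4, 0, R3, (0, 1))
(4, 0, R4, (0, 1))
(4, 0, R7, (1,))
(4, 1, R3, (0, 1))
(4, 2, R7, (1,))
(7, 0, R7, (1,))
(8, 0, R2, (0, 1))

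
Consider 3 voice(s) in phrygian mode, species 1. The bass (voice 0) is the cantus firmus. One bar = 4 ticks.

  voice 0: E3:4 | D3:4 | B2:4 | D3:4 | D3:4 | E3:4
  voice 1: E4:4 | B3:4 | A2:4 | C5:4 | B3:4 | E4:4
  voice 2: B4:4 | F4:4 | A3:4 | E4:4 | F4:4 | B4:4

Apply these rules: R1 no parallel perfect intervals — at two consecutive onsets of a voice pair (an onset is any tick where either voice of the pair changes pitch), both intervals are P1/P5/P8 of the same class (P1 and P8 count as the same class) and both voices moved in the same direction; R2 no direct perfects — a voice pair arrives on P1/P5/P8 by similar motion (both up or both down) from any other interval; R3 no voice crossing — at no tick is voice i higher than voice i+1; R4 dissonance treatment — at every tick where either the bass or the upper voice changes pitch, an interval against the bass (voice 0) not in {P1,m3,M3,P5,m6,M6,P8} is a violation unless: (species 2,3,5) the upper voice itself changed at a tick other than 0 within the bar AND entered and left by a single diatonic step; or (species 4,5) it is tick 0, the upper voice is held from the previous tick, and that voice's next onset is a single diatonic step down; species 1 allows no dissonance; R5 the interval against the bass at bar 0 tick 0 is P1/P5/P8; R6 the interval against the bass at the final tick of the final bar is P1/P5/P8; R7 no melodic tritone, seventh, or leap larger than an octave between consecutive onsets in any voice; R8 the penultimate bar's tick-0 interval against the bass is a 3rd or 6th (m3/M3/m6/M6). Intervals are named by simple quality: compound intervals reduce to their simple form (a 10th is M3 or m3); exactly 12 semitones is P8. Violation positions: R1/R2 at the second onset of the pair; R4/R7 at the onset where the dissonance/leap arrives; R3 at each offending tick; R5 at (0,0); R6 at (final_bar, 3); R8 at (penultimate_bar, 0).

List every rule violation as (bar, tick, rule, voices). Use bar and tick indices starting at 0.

bar 0: v0=E3 v1=E4 v2=B4 downbeat P5
bar 1: v0=D3 v1=B3 v2=F4 downbeat m3
bar 2: v0=B2 v1=A2 v2=A3 downbeat m7
bar 3: v0=D3 v1=C5 v2=E4 downbeat M2
bar 4: v0=D3 v1=B3 v2=F4 downbeat m3
bar 5: v0=E3 v1=E4 v2=B4 downbeat P5
  -> R7 @ bar 1 tick 0 v(2,): B4->F4 leap 6st
  -> R2 @ bar 2 tick 0 v(1, 2): B3/F4 TT -> A2/A3 P8 similar
  -> R3 @ bar 2 tick 0 v(0, 1): B2 above A2
  -> R4 @ bar 2 tick 0 v(0, 1): B2/A2 M2 untreated
  -> R4 @ bar 2 tick 0 v(0, 2): B2/A3 m7 untreated
  -> R7 @ bar 2 tick 0 v(1,): B3->A2 leap 14st
  -> R3 @ bar 2 tick 1 v(0, 1): B2 above A2
  -> R3 @ bar 2 tick 2 v(0, 1): B2 above A2
  -> R3 @ bar 2 tick 3 v(0, 1): B2 above A2
  -> R3 @ bar 3 tick 0 v(1, 2): C5 above E4
  -> R4 @ bar 3 tick 0 v(0, 1): D3/C5 m7 untreated
  -> R4 @ bar 3 tick 0 v(0, 2): D3/E4 M2 untreated
  -> R7 @ bar 3 tick 0 v(1,): A2->C5 leap 27st
  -> R3 @ bar 3 tick 1 v(1, 2): C5 above E4
  -> R3 @ bar 3 tick 2 v(1, 2): C5 above E4
  -> R3 @ bar 3 tick 3 v(1, 2): C5 above E4
  -> R7 @ bar 4 tick 0 v(1,): C5->B3 leap 13st
  -> R2 @ bar 5 tick 0 v(0, 1): D3/B3 M6 -> E3/E4 P8 similar
  -> R2 @ bar 5 tick 0 v(0, 2): D3/F4 m3 -> E3/B4 P5 similar
  -> R2 @ bar 5 tick 0 v(1, 2): B3/F4 TT -> E4/B4 P5 similar
  -> R7 @ bar 5 tick 0 v(2,): F4->B4 leap 6st

(1, 0, R7, (2,))
(2, 0, R2, (1, 2))
(2, 0, R3, (0, 1))
(2, 0, R4, (0, 1))
(2, 0, R4, (0, 2))
(2, 0, R7, (1,))
(2, 1, R3, (0, 1))
(2, 2, R3, (0, 1))
(2, 3, R3, (0, 1))
(3, 0, R3, (1, 2))
(3, 0, R4, (0, 1))
(3, 0, R4, (0, 2))
(3, 0, R7, (1,))
(3, 1, R3, (1, 2))
(3, 2, R3, (1, 2))
(3, 3, R3, (1, 2))
(4, 0, R7, (1,))
(5, 0, R2, (0, 1))
(5, 0, R2, (0, 2))
(5, 0, R2, (1, 2))
(5, 0, R7, (2,))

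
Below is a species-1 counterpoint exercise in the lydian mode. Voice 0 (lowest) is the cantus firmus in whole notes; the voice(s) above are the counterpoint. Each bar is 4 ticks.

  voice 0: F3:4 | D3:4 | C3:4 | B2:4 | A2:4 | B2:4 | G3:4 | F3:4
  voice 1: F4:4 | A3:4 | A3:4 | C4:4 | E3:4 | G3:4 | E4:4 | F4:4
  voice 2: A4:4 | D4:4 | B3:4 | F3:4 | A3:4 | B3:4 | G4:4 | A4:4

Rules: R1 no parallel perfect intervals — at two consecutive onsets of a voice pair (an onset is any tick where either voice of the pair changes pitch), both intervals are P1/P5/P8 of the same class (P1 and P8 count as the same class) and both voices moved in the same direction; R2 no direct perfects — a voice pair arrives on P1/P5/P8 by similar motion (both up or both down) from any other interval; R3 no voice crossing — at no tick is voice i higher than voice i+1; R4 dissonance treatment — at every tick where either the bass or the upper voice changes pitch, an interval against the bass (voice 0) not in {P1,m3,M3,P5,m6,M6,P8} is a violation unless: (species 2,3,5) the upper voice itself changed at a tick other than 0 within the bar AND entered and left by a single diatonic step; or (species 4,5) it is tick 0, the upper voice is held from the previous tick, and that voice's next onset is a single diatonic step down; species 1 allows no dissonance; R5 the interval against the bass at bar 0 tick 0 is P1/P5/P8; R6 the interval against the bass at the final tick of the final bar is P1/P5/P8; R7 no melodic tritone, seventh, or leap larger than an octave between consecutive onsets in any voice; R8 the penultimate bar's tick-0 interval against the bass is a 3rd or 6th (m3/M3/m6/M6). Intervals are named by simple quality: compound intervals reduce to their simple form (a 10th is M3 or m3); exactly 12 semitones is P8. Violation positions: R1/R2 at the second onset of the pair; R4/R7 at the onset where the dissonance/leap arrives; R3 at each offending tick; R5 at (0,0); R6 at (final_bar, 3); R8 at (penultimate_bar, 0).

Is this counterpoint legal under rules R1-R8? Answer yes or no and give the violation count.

No (16 violations)

bar 0: v0=F3 v1=F4 v2=A4 (M3)
bar 1: v0=D3 v1=A3 v2=D4 (P8)
bar 2: v0=C3 v1=A3 v2=B3 (M7)
bar 3: v0=B2 v1=C4 v2=F3 (TT)
bar 4: v0=A2 v1=E3 v2=A3 (P8)
bar 5: v0=B2 v1=G3 v2=B3 (P8)
bar 6: v0=G3 v1=E4 v2=G4 (P8)
bar 7: v0=F3 v1=F4 v2=A4 (M3)
  R5 @ bar0.0: opens on M3
  R2 @ bar1.0: F3/F4 P8 -> D3/A3 P5 similar
  R2 @ bar1.0: F3/A4 M3 -> D3/D4 P8 similar
  R4 @ bar2.0: C3/B3 M7 untreated
  R3 @ bar3.0: C4 above F3
  R4 @ bar3.0: B2/C4 m2 untreated
  R4 @ bar3.0: B2/F3 TT untreated
  R7 @ bar3.0: B3->F3 leap 6st
  R3 @ bar3.1: C4 above F3
  R3 @ bar3.2: C4 above F3
  R3 @ bar3.3: C4 above F3
  R2 @ bar4.0: B2/C4 m2 -> A2/E3 P5 similar
  R1 @ bar5.0: A2/A3 P8 -> B2/B3 P8 similar
  R1 @ bar6.0: B2/B3 P8 -> G3/G4 P8 similar
  R8 @ bar6.0: penult P8 not 3rd/6th
  R6 @ bar7.3: closes on M3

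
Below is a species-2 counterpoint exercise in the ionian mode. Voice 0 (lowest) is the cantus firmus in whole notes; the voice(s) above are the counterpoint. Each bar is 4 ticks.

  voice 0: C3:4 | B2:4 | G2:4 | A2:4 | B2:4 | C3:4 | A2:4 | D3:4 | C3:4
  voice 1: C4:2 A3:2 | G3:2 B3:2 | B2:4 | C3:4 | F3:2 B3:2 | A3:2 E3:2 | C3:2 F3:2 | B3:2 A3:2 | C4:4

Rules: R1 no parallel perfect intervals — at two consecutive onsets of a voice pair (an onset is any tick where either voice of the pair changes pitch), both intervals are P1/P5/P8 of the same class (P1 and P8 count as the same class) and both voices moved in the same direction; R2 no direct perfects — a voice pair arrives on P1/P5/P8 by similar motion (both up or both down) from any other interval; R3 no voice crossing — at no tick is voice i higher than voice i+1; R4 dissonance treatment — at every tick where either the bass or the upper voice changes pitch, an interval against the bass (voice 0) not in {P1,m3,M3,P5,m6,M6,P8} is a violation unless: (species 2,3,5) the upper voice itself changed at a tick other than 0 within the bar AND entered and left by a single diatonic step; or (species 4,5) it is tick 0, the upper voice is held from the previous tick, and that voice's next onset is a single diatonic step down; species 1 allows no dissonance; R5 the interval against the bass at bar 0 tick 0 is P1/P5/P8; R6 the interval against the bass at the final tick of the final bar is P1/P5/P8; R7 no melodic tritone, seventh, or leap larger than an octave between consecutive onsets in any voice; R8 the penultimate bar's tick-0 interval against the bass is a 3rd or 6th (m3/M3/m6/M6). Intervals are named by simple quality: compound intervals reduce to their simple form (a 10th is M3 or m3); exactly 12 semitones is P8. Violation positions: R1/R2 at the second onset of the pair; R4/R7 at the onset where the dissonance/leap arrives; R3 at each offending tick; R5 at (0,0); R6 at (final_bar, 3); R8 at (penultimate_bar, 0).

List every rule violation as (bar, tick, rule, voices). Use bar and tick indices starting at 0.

bar 0: v0=C3 v1=C4 downbeat P8
bar 1: v0=B2 v1=G3 downbeat m6
bar 2: v0=G2 v1=B2 downbeat M3
bar 3: v0=A2 v1=C3 downbeat m3
bar 4: v0=B2 v1=F3 downbeat TT
bar 5: v0=C3 v1=A3 downbeat M6
bar 6: v0=A2 v1=C3 downbeat m3
bar 7: v0=D3 v1=B3 downbeat M6
bar 8: v0=C3 v1=C4 downbeat P8
  -> R4 @ bar 4 tick 0 v(0, 1): B2/F3 TT untreated
  -> R7 @ bar 4 tick 2 v(1,): F3->B3 leap 6st
  -> R7 @ bar 7 tick 0 v(1,): F3->B3 leap 6st

(4, 0, R4, (0, 1))
(4, 2, R7, (1,))
(7, 0, R7, (1,))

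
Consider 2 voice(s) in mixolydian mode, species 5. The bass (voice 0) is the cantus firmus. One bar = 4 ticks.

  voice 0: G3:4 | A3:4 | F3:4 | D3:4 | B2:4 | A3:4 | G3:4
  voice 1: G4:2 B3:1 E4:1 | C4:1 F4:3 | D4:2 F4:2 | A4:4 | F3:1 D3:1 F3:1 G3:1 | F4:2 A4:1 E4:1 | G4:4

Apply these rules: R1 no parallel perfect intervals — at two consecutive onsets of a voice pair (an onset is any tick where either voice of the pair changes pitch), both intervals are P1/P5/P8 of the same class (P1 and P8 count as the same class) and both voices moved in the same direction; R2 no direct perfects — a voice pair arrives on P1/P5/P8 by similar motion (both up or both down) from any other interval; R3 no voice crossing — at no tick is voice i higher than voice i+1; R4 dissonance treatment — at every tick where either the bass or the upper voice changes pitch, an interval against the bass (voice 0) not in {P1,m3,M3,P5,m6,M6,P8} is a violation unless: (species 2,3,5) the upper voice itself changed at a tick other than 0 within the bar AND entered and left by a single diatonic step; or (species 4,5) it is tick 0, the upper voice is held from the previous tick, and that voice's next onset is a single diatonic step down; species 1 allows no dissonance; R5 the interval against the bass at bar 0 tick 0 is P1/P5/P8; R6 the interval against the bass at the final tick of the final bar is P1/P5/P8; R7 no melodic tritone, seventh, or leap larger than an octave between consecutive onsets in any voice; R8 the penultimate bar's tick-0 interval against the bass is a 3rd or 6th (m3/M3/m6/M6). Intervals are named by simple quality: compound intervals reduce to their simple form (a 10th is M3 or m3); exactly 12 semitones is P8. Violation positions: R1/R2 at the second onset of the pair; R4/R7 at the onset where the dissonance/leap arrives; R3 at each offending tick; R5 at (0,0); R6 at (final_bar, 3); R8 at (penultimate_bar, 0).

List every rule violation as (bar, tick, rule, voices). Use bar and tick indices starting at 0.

bar 0: v0=G3 v1=G4 downbeat P8
bar 1: v0=A3 v1=C4 downbeat m3
bar 2: v0=F3 v1=D4 downbeat M6
bar 3: v0=D3 v1=A4 downbeat P5
bar 4: v0=B2 v1=F3 downbeat TT
bar 5: v0=A3 v1=F4 downbeat m6
bar 6: v0=G3 v1=G4 downbeat P8
  -> R4 @ bar 4 tick 0 v(0, 1): B2/F3 TT untreated
  -> R7 @ bar 4 tick 0 v(1,): A4->F3 leap 16st
  -> R4 @ bar 4 tick 2 v(0, 1): B2/F3 TT untreated
  -> R7 @ bar 5 tick 0 v(0,): B2->A3 leap 10st
  -> R7 @ bar 5 tick 0 v(1,): G3->F4 leap 10st

(4, 0, R4, (0, 1))
(4, 0, R7, (1,))
(4, 2, R4, (0, 1))
(5, 0, R7, (0,))
(5, 0, R7, (1,))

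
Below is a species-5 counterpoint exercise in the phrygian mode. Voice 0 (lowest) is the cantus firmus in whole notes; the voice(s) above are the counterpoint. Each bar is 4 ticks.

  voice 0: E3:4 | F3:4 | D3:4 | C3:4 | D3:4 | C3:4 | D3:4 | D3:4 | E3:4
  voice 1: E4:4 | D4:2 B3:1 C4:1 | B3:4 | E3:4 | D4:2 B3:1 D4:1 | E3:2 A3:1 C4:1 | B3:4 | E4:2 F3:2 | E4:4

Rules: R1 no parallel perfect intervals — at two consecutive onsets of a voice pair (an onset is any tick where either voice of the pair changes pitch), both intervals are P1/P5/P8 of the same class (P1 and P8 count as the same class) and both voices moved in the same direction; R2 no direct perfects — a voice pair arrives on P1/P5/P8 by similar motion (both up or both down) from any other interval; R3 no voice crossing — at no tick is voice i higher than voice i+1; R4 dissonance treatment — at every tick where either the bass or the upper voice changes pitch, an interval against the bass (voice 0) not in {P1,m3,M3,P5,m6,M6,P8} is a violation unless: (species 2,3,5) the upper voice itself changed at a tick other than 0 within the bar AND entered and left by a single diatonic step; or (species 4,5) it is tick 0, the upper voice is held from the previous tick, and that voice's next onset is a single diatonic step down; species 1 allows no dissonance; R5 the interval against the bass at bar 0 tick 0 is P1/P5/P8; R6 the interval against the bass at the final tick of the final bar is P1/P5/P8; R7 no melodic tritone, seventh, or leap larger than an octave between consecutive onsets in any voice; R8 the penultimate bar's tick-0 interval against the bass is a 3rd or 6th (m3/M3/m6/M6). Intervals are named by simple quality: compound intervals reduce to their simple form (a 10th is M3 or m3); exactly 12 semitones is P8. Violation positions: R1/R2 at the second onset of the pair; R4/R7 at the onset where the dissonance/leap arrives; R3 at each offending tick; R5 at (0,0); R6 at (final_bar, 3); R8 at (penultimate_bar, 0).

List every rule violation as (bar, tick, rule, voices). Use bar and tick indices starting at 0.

(1, 2, R4, (0, 1))
(4, 0, R2, (0, 1))
(4, 0, R7, (1,))
(5, 0, R7, (1,))
(7, 0, R4, (0, 1))
(7, 0, R8, (0, 1))
(7, 2, R7, (1,))
(8, 0, R2, (0, 1))
(8, 0, R7, (1,))

bar 0: v0=E3 v1=E4 downbeat P8
bar 1: v0=F3 v1=D4 downbeat M6
bar 2: v0=D3 v1=B3 downbeat M6
bar 3: v0=C3 v1=E3 downbeat M3
bar 4: v0=D3 v1=D4 downbeat P8
bar 5: v0=C3 v1=E3 downbeat M3
bar 6: v0=D3 v1=B3 downbeat M6
bar 7: v0=D3 v1=E4 downbeat M2
bar 8: v0=E3 v1=E4 downbeat P8
  -> R4 @ bar 1 tick 2 v(0, 1): F3/B3 TT untreated
  -> R2 @ bar 4 tick 0 v(0, 1): C3/E3 M3 -> D3/D4 P8 similar
  -> R7 @ bar 4 tick 0 v(1,): E3->D4 leap 10st
  -> R7 @ bar 5 tick 0 v(1,): D4->E3 leap 10st
  -> R4 @ bar 7 tick 0 v(0, 1): D3/E4 M2 untreated
  -> R8 @ bar 7 tick 0 v(0, 1): penult M2 not 3rd/6th
  -> R7 @ bar 7 tick 2 v(1,): E4->F3 leap 11st
  -> R2 @ bar 8 tick 0 v(0, 1): D3/F3 m3 -> E3/E4 P8 similar
  -> R7 @ bar 8 tick 0 v(1,): F3->E4 leap 11st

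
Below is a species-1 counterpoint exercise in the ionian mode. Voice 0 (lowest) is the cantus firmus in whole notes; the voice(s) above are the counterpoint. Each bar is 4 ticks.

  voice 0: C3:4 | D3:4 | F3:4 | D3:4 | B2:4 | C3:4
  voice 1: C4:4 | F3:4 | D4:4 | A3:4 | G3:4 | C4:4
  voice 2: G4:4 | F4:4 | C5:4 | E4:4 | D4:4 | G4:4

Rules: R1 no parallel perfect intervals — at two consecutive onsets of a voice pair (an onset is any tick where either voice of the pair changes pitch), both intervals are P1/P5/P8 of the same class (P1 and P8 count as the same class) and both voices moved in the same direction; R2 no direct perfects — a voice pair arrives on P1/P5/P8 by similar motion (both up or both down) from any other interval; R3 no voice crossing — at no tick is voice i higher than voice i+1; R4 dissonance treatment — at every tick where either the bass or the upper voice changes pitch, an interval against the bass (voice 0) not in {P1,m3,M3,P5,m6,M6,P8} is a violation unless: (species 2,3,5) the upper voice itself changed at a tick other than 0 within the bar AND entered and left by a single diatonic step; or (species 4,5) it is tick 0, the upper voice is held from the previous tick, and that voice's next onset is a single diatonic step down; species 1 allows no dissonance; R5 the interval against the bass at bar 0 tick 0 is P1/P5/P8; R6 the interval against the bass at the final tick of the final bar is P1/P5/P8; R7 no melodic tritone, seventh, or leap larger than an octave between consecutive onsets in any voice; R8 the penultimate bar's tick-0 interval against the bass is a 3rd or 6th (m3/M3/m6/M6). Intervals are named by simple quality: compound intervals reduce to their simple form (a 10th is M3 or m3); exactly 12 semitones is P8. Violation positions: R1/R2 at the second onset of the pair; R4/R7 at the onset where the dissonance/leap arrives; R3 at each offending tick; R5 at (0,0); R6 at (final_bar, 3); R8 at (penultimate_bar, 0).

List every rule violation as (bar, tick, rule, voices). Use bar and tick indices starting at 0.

bar 0: v0=C3 v1=C4 v2=G4 downbeat P5
bar 1: v0=D3 v1=F3 v2=F4 downbeat m3
bar 2: v0=F3 v1=D4 v2=C5 downbeat P5
bar 3: v0=D3 v1=A3 v2=E4 downbeat M2
bar 4: v0=B2 v1=G3 v2=D4 downbeat m3
bar 5: v0=C3 v1=C4 v2=G4 downbeat P5
  -> R2 @ bar 1 tick 0 v(1, 2): C4/G4 P5 -> F3/F4 P8 similar
  -> R2 @ bar 2 tick 0 v(0, 2): D3/F4 m3 -> F3/C5 P5 similar
  -> R2 @ bar 3 tick 0 v(0, 1): F3/D4 M6 -> D3/A3 P5 similar
  -> R2 @ bar 3 tick 0 v(1, 2): D4/C5 m7 -> A3/E4 P5 similar
  -> R4 @ bar 3 tick 0 v(0, 2): D3/E4 M2 untreated
  -> R1 @ bar 4 tick 0 v(1, 2): A3/E4 P5 -> G3/D4 P5 similar
  -> R1 @ bar 5 tick 0 v(1, 2): G3/D4 P5 -> C4/G4 P5 similar
  -> R2 @ bar 5 tick 0 v(0, 1): B2/G3 m6 -> C3/C4 P8 similar
  -> R2 @ bar 5 tick 0 v(0, 2): B2/D4 m3 -> C3/G4 P5 similar

(1, 0, R2, (1, 2))
(2, 0, R2, (0, 2))
(3, 0, R2, (0, 1))
(3, 0, R2, (1, 2))
(3, 0, R4, (0, 2))
(4, 0, R1, (1, 2))
(5, 0, R1, (1, 2))
(5, 0, R2, (0, 1))
(5, 0, R2, (0, 2))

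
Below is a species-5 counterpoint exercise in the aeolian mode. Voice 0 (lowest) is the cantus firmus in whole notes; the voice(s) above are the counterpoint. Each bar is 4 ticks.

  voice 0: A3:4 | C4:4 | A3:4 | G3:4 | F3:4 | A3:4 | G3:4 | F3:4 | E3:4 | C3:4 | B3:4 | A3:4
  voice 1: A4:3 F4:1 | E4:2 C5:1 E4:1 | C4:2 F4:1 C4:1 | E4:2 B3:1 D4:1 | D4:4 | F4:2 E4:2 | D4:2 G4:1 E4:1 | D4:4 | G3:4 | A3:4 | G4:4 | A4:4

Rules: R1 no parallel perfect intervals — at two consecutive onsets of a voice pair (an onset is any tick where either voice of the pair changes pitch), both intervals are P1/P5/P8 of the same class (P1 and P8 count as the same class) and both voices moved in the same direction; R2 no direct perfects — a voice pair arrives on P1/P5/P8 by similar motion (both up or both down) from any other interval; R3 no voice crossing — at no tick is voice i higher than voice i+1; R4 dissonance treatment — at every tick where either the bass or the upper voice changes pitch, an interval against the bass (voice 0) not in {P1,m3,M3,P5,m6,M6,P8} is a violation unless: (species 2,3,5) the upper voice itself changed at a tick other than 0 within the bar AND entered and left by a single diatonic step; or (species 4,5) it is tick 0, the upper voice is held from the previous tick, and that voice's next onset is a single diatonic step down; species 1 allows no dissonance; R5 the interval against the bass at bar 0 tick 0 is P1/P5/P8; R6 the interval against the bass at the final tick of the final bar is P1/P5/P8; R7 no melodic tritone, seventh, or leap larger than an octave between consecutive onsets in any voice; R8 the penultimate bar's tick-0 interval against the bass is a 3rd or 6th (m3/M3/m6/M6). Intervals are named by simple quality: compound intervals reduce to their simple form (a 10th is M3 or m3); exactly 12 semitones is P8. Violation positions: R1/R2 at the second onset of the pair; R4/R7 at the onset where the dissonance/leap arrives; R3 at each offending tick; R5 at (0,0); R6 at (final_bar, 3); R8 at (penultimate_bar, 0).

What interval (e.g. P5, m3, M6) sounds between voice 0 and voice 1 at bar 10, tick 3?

voice 0=B3 voice 1=G4 -> m6

m6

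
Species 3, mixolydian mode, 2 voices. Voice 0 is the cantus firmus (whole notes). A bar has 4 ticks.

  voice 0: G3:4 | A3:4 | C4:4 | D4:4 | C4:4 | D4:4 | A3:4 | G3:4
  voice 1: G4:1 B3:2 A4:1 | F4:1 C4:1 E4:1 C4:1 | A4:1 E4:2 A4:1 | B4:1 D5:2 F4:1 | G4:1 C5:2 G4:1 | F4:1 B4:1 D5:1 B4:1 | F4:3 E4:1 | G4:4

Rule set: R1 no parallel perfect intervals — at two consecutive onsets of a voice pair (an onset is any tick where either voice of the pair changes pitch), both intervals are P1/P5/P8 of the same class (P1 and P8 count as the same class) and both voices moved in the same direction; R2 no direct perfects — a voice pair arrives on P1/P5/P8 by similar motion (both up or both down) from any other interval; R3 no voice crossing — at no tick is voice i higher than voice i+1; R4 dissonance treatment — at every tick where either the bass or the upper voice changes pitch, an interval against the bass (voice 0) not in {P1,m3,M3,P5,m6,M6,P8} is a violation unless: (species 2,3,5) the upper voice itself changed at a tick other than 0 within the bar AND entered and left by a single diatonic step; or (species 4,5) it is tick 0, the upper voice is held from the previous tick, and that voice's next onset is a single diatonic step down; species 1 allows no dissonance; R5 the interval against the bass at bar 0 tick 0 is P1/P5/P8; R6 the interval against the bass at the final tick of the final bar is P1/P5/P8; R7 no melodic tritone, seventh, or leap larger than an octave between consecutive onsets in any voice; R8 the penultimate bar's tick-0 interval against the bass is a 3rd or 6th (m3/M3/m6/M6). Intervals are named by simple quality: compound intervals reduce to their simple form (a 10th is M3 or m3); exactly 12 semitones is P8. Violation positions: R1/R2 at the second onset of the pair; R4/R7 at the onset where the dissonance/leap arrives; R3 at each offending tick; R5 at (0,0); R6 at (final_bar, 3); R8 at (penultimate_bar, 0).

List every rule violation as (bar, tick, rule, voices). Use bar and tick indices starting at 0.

(0, 3, R4, (0, 1))
(0, 3, R7, (1,))
(5, 1, R7, (1,))
(6, 0, R7, (1,))

bar 0: v0=G3 v1=G4 downbeat P8
bar 1: v0=A3 v1=F4 downbeat m6
bar 2: v0=C4 v1=A4 downbeat M6
bar 3: v0=D4 v1=B4 downbeat M6
bar 4: v0=C4 v1=G4 downbeat P5
bar 5: v0=D4 v1=F4 downbeat m3
bar 6: v0=A3 v1=F4 downbeat m6
bar 7: v0=G3 v1=G4 downbeat P8
  -> R4 @ bar 0 tick 3 v(0, 1): G3/A4 M2 untreated
  -> R7 @ bar 0 tick 3 v(1,): B3->A4 leap 10st
  -> R7 @ bar 5 tick 1 v(1,): F4->B4 leap 6st
  -> R7 @ bar 6 tick 0 v(1,): B4->F4 leap 6st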